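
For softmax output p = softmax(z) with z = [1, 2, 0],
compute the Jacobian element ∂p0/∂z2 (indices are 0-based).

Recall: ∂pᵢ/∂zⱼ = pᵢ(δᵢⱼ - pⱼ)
∂p0/∂z2 = -0.02203

p = softmax(z) = [0.2447, 0.6652, 0.09003]
p0 = 0.2447, p2 = 0.09003

∂p0/∂z2 = -p0 × p2 = -0.2447 × 0.09003 = -0.02203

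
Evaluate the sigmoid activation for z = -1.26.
0.221

sigmoid(-1.26) = 1/(1 + e^(1.26)) = 1/(1 + 3.525) = 0.221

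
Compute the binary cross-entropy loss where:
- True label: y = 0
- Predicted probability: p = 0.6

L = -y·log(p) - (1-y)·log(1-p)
L = 0.9163

L = -0·log(0.6) - 1·log(0.4) = -log(0.4) = 0.9163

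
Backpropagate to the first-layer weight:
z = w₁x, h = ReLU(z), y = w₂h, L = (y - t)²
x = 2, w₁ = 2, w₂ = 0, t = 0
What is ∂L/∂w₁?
∂L/∂w₁ = 0

Forward pass:
z = w₁x = 2×2 = 4
h = ReLU(4) = 4
y = w₂h = 0×4 = 0

Backward pass:
∂L/∂y = 2(y - t) = 2(0 - 0) = 0
∂y/∂h = w₂ = 0
∂h/∂z = 1 (ReLU derivative)
∂z/∂w₁ = x = 2

∂L/∂w₁ = 0 × 0 × 1 × 2 = 0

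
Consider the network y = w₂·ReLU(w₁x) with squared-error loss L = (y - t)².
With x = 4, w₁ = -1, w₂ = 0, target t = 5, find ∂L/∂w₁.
∂L/∂w₁ = 0

Forward pass:
z = w₁x = -1×4 = -4
h = ReLU(-4) = 0
y = w₂h = 0×0 = 0

Backward pass:
∂L/∂y = 2(y - t) = 2(0 - 5) = -10
∂y/∂h = w₂ = 0
∂h/∂z = 0 (ReLU derivative)
∂z/∂w₁ = x = 4

∂L/∂w₁ = -10 × 0 × 0 × 4 = 0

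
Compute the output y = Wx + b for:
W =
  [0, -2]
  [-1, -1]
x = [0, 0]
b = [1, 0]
y = [1, 0]

Wx = [0×0 + -2×0, -1×0 + -1×0]
   = [0, 0]
y = Wx + b = [0 + 1, 0 + 0] = [1, 0]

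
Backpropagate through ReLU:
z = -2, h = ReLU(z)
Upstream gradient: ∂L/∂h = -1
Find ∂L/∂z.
∂L/∂z = 0

h = ReLU(-2) = 0
Since z < 0: ∂h/∂z = 0
∂L/∂z = ∂L/∂h · ∂h/∂z = -1 × 0 = 0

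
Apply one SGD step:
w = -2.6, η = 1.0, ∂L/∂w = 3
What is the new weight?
w_new = -5.6

w_new = w - η·∂L/∂w = -2.6 - 1.0×(3) = -2.6 - (3) = -5.6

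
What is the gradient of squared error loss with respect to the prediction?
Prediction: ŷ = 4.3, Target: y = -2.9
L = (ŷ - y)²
∂L/∂ŷ = 14.4

∂L/∂ŷ = 2(ŷ - y) = 2(4.3 - -2.9) = 2(7.2) = 14.4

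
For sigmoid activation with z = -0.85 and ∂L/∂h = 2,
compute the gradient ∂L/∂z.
∂L/∂z = 0.4195

σ(-0.85) = 0.2994
σ'(-0.85) = σ(-0.85)(1 - σ(-0.85)) = 0.2994 × 0.7006 = 0.2098
∂L/∂z = ∂L/∂h · σ'(z) = 2 × 0.2098 = 0.4195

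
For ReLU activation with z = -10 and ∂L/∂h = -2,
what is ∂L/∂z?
∂L/∂z = 0

h = ReLU(-10) = 0
Since z < 0: ∂h/∂z = 0
∂L/∂z = ∂L/∂h · ∂h/∂z = -2 × 0 = 0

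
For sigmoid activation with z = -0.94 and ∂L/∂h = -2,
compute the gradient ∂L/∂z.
∂L/∂z = -0.404

σ(-0.94) = 0.2809
σ'(-0.94) = σ(-0.94)(1 - σ(-0.94)) = 0.2809 × 0.7191 = 0.202
∂L/∂z = ∂L/∂h · σ'(z) = -2 × 0.202 = -0.404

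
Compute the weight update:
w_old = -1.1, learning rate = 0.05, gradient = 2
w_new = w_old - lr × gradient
w_new = -1.2

w_new = w - η·∂L/∂w = -1.1 - 0.05×(2) = -1.1 - (0.1) = -1.2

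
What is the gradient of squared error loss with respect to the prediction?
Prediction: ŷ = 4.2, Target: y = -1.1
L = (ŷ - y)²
∂L/∂ŷ = 10.6

∂L/∂ŷ = 2(ŷ - y) = 2(4.2 - -1.1) = 2(5.3) = 10.6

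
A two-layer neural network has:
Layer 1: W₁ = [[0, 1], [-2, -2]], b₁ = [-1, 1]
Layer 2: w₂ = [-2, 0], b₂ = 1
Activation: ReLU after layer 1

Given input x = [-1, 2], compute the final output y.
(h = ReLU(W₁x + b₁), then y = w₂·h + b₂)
y = -1

Layer 1 pre-activation: z₁ = [1, -1]
After ReLU: h = [1, 0]
Layer 2 output: y = -2×1 + 0×0 + 1 = -1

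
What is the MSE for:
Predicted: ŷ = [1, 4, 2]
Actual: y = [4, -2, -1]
MSE = 18

MSE = (1/3)((1-4)² + (4--2)² + (2--1)²) = (1/3)(9 + 36 + 9) = 18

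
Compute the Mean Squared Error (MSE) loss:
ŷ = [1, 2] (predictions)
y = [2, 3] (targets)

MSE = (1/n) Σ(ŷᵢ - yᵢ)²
MSE = 1

MSE = (1/2)((1-2)² + (2-3)²) = (1/2)(1 + 1) = 1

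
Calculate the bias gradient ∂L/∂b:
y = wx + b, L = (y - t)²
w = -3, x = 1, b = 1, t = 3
∂L/∂b = -10

y = wx + b = (-3)(1) + 1 = -2
∂L/∂y = 2(y - t) = 2(-2 - 3) = -10
∂y/∂b = 1
∂L/∂b = ∂L/∂y · ∂y/∂b = -10 × 1 = -10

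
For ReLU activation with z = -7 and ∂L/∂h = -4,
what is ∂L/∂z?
∂L/∂z = 0

h = ReLU(-7) = 0
Since z < 0: ∂h/∂z = 0
∂L/∂z = ∂L/∂h · ∂h/∂z = -4 × 0 = 0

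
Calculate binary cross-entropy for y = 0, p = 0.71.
L = 1.238

L = -0·log(0.71) - 1·log(0.29) = -log(0.29) = 1.238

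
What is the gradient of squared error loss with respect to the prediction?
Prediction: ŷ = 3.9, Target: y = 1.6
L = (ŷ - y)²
∂L/∂ŷ = 4.6

∂L/∂ŷ = 2(ŷ - y) = 2(3.9 - 1.6) = 2(2.3) = 4.6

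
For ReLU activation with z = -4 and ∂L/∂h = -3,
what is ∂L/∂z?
∂L/∂z = 0

h = ReLU(-4) = 0
Since z < 0: ∂h/∂z = 0
∂L/∂z = ∂L/∂h · ∂h/∂z = -3 × 0 = 0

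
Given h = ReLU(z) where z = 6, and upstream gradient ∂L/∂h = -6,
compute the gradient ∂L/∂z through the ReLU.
∂L/∂z = -6

h = ReLU(6) = 6
Since z > 0: ∂h/∂z = 1
∂L/∂z = ∂L/∂h · ∂h/∂z = -6 × 1 = -6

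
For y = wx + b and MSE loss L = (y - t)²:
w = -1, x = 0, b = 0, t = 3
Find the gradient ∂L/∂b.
∂L/∂b = -6

y = wx + b = (-1)(0) + 0 = 0
∂L/∂y = 2(y - t) = 2(0 - 3) = -6
∂y/∂b = 1
∂L/∂b = ∂L/∂y · ∂y/∂b = -6 × 1 = -6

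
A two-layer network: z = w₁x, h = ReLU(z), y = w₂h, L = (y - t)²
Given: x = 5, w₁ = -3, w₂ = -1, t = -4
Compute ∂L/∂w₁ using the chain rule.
∂L/∂w₁ = 0

Forward pass:
z = w₁x = -3×5 = -15
h = ReLU(-15) = 0
y = w₂h = -1×0 = 0

Backward pass:
∂L/∂y = 2(y - t) = 2(0 - -4) = 8
∂y/∂h = w₂ = -1
∂h/∂z = 0 (ReLU derivative)
∂z/∂w₁ = x = 5

∂L/∂w₁ = 8 × -1 × 0 × 5 = 0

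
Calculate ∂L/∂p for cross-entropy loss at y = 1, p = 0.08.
∂L/∂p = -12.5

∂L/∂p = -y/p + (1-y)/(1-p) = -1/0.08 + 0 = -12.5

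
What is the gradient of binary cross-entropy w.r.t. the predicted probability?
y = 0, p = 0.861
∂L/∂p = 7.194

∂L/∂p = -y/p + (1-y)/(1-p) = 0 + 1/0.139 = 7.194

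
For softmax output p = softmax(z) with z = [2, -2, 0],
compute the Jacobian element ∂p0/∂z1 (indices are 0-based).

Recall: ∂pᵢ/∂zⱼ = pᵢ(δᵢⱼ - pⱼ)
∂p0/∂z1 = -0.01376

p = softmax(z) = [0.8668, 0.01588, 0.1173]
p0 = 0.8668, p1 = 0.01588

∂p0/∂z1 = -p0 × p1 = -0.8668 × 0.01588 = -0.01376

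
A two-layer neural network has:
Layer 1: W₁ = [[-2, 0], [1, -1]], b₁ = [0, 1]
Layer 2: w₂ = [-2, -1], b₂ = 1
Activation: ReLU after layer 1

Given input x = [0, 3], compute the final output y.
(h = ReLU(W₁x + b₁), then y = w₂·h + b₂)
y = 1

Layer 1 pre-activation: z₁ = [0, -2]
After ReLU: h = [0, 0]
Layer 2 output: y = -2×0 + -1×0 + 1 = 1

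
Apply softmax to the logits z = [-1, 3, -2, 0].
p = [0.017, 0.9304, 0.0063, 0.0463]

exp(z) = [0.3679, 20.09, 0.1353, 1]
Sum = 21.59
p = [0.017, 0.9304, 0.0063, 0.0463]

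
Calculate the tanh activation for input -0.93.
-0.7306

tanh(-0.93) = (e^(-0.93) - e^(0.93))/(e^(-0.93) + e^(0.93)) = -0.7306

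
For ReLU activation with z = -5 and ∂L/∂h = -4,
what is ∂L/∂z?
∂L/∂z = 0

h = ReLU(-5) = 0
Since z < 0: ∂h/∂z = 0
∂L/∂z = ∂L/∂h · ∂h/∂z = -4 × 0 = 0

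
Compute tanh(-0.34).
-0.3275

tanh(-0.34) = (e^(-0.34) - e^(0.34))/(e^(-0.34) + e^(0.34)) = -0.3275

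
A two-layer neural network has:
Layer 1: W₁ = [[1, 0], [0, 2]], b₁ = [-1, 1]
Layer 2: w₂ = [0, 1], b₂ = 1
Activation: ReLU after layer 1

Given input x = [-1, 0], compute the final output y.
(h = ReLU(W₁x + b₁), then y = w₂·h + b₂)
y = 2

Layer 1 pre-activation: z₁ = [-2, 1]
After ReLU: h = [0, 1]
Layer 2 output: y = 0×0 + 1×1 + 1 = 2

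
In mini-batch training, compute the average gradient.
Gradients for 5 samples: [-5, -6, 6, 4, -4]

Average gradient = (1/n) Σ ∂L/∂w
Average gradient = -1

Average = (1/5)(-5 + -6 + 6 + 4 + -4) = -5/5 = -1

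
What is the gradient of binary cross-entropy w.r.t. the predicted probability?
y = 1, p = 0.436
∂L/∂p = -2.294

∂L/∂p = -y/p + (1-y)/(1-p) = -1/0.436 + 0 = -2.294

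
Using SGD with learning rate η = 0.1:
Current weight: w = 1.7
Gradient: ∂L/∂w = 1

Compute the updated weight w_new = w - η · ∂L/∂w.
w_new = 1.6

w_new = w - η·∂L/∂w = 1.7 - 0.1×(1) = 1.7 - (0.1) = 1.6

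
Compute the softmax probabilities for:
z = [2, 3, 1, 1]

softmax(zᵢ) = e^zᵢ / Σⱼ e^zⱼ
p = [0.2245, 0.6103, 0.0826, 0.0826]

exp(z) = [7.389, 20.09, 2.718, 2.718]
Sum = 32.91
p = [0.2245, 0.6103, 0.0826, 0.0826]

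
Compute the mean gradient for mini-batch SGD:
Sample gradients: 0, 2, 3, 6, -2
Average gradient = 1.8

Average = (1/5)(0 + 2 + 3 + 6 + -2) = 9/5 = 1.8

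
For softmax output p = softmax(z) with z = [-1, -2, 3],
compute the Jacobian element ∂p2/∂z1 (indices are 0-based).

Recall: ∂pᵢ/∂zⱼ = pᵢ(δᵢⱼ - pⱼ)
∂p2/∂z1 = -0.006413

p = softmax(z) = [0.01787, 0.006573, 0.9756]
p2 = 0.9756, p1 = 0.006573

∂p2/∂z1 = -p2 × p1 = -0.9756 × 0.006573 = -0.006413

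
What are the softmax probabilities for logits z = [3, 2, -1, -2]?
p = [0.7179, 0.2641, 0.0131, 0.0048]

exp(z) = [20.09, 7.389, 0.3679, 0.1353]
Sum = 27.98
p = [0.7179, 0.2641, 0.0131, 0.0048]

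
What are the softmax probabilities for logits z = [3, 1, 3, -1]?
p = [0.4643, 0.0628, 0.4643, 0.0085]

exp(z) = [20.09, 2.718, 20.09, 0.3679]
Sum = 43.26
p = [0.4643, 0.0628, 0.4643, 0.0085]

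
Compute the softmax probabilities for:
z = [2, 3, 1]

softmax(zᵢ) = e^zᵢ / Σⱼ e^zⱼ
p = [0.2447, 0.6652, 0.09]

exp(z) = [7.389, 20.09, 2.718]
Sum = 30.19
p = [0.2447, 0.6652, 0.09]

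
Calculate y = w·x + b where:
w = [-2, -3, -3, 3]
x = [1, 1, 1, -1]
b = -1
y = -12

y = (-2)(1) + (-3)(1) + (-3)(1) + (3)(-1) + -1 = -12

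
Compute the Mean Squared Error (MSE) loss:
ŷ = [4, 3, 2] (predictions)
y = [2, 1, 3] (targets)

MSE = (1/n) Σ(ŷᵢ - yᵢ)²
MSE = 3

MSE = (1/3)((4-2)² + (3-1)² + (2-3)²) = (1/3)(4 + 4 + 1) = 3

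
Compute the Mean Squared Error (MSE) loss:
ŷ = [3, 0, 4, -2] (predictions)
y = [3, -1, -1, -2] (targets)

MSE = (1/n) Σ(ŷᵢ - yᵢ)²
MSE = 6.5

MSE = (1/4)((3-3)² + (0--1)² + (4--1)² + (-2--2)²) = (1/4)(0 + 1 + 25 + 0) = 6.5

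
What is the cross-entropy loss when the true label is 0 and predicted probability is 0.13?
L = 0.1393

L = -0·log(0.13) - 1·log(0.87) = -log(0.87) = 0.1393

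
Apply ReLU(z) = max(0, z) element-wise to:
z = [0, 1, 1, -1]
h = [0, 1, 1, 0]

ReLU applied element-wise: max(0,0)=0, max(0,1)=1, max(0,1)=1, max(0,-1)=0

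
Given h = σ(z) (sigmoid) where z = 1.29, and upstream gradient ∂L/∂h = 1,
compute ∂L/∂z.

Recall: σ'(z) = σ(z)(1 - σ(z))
∂L/∂z = 0.1693

σ(1.29) = 0.7841
σ'(1.29) = σ(1.29)(1 - σ(1.29)) = 0.7841 × 0.2159 = 0.1693
∂L/∂z = ∂L/∂h · σ'(z) = 1 × 0.1693 = 0.1693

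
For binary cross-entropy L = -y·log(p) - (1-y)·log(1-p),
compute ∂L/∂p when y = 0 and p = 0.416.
∂L/∂p = 1.712

∂L/∂p = -y/p + (1-y)/(1-p) = 0 + 1/0.584 = 1.712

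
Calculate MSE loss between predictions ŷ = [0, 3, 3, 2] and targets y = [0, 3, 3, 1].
MSE = 0.25

MSE = (1/4)((0-0)² + (3-3)² + (3-3)² + (2-1)²) = (1/4)(0 + 0 + 0 + 1) = 0.25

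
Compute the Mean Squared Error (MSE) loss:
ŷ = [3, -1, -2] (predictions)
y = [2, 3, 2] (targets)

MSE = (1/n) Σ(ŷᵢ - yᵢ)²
MSE = 11

MSE = (1/3)((3-2)² + (-1-3)² + (-2-2)²) = (1/3)(1 + 16 + 16) = 11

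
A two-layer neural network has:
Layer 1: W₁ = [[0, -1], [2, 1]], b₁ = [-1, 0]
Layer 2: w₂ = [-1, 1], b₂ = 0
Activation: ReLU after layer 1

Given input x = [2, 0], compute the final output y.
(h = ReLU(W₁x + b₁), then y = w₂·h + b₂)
y = 4

Layer 1 pre-activation: z₁ = [-1, 4]
After ReLU: h = [0, 4]
Layer 2 output: y = -1×0 + 1×4 + 0 = 4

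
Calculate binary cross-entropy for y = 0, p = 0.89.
L = 2.207

L = -0·log(0.89) - 1·log(0.11) = -log(0.11) = 2.207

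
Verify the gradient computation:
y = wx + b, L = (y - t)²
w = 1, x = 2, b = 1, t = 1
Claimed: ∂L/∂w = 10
Incorrect

y = (1)(2) + 1 = 3
∂L/∂y = 2(y - t) = 2(3 - 1) = 4
∂y/∂w = x = 2
∂L/∂w = 4 × 2 = 8

Claimed value: 10
Incorrect: The correct gradient is 8.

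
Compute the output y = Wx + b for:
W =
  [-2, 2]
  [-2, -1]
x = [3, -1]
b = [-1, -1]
y = [-9, -6]

Wx = [-2×3 + 2×-1, -2×3 + -1×-1]
   = [-8, -5]
y = Wx + b = [-8 + -1, -5 + -1] = [-9, -6]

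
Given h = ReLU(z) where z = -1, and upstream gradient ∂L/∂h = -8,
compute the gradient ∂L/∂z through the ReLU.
∂L/∂z = 0

h = ReLU(-1) = 0
Since z < 0: ∂h/∂z = 0
∂L/∂z = ∂L/∂h · ∂h/∂z = -8 × 0 = 0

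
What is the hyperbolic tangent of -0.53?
-0.4854

tanh(-0.53) = (e^(-0.53) - e^(0.53))/(e^(-0.53) + e^(0.53)) = -0.4854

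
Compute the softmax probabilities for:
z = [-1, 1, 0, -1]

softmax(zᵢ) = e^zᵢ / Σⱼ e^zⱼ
p = [0.0826, 0.6103, 0.2245, 0.0826]

exp(z) = [0.3679, 2.718, 1, 0.3679]
Sum = 4.454
p = [0.0826, 0.6103, 0.2245, 0.0826]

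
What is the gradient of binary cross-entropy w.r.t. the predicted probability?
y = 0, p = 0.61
∂L/∂p = 2.564

∂L/∂p = -y/p + (1-y)/(1-p) = 0 + 1/0.39 = 2.564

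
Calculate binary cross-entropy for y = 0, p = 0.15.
L = 0.1625

L = -0·log(0.15) - 1·log(0.85) = -log(0.85) = 0.1625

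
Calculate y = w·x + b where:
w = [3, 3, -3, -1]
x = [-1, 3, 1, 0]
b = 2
y = 5

y = (3)(-1) + (3)(3) + (-3)(1) + (-1)(0) + 2 = 5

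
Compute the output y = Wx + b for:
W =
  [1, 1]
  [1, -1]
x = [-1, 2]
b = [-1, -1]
y = [0, -4]

Wx = [1×-1 + 1×2, 1×-1 + -1×2]
   = [1, -3]
y = Wx + b = [1 + -1, -3 + -1] = [0, -4]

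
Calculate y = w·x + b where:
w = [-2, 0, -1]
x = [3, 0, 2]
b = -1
y = -9

y = (-2)(3) + (0)(0) + (-1)(2) + -1 = -9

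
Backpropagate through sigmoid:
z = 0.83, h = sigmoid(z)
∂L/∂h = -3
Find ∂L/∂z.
∂L/∂z = -0.6343

σ(0.83) = 0.6964
σ'(0.83) = σ(0.83)(1 - σ(0.83)) = 0.6964 × 0.3036 = 0.2114
∂L/∂z = ∂L/∂h · σ'(z) = -3 × 0.2114 = -0.6343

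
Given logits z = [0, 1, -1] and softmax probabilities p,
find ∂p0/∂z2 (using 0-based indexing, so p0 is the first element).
∂p0/∂z2 = -0.02203

p = softmax(z) = [0.2447, 0.6652, 0.09003]
p0 = 0.2447, p2 = 0.09003

∂p0/∂z2 = -p0 × p2 = -0.2447 × 0.09003 = -0.02203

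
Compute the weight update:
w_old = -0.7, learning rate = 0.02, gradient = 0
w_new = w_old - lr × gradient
w_new = -0.7

w_new = w - η·∂L/∂w = -0.7 - 0.02×(0) = -0.7 - (0) = -0.7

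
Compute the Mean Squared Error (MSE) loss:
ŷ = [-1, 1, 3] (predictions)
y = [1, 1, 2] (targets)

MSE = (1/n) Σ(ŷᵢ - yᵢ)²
MSE = 1.667

MSE = (1/3)((-1-1)² + (1-1)² + (3-2)²) = (1/3)(4 + 0 + 1) = 1.667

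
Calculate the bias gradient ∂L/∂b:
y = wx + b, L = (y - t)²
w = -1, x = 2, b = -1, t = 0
∂L/∂b = -6

y = wx + b = (-1)(2) + -1 = -3
∂L/∂y = 2(y - t) = 2(-3 - 0) = -6
∂y/∂b = 1
∂L/∂b = ∂L/∂y · ∂y/∂b = -6 × 1 = -6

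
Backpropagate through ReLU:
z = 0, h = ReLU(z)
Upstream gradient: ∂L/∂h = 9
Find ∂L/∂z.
∂L/∂z = 0

h = ReLU(0) = 0
At z = 0: ∂h/∂z = 0 (by convention)
∂L/∂z = ∂L/∂h · ∂h/∂z = 9 × 0 = 0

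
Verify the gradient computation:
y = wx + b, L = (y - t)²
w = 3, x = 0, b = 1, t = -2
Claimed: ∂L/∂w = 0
Correct

y = (3)(0) + 1 = 1
∂L/∂y = 2(y - t) = 2(1 - -2) = 6
∂y/∂w = x = 0
∂L/∂w = 6 × 0 = 0

Claimed value: 0
Correct: The correct gradient is 0.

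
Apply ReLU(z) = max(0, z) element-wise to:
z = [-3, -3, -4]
h = [0, 0, 0]

ReLU applied element-wise: max(0,-3)=0, max(0,-3)=0, max(0,-4)=0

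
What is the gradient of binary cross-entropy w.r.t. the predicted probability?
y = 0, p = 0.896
∂L/∂p = 9.615

∂L/∂p = -y/p + (1-y)/(1-p) = 0 + 1/0.104 = 9.615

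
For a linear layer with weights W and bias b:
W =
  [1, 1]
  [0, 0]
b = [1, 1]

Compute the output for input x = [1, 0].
y = [2, 1]

Wx = [1×1 + 1×0, 0×1 + 0×0]
   = [1, 0]
y = Wx + b = [1 + 1, 0 + 1] = [2, 1]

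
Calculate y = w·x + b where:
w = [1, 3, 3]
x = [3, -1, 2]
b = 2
y = 8

y = (1)(3) + (3)(-1) + (3)(2) + 2 = 8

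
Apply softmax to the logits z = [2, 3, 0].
p = [0.2595, 0.7054, 0.0351]

exp(z) = [7.389, 20.09, 1]
Sum = 28.47
p = [0.2595, 0.7054, 0.0351]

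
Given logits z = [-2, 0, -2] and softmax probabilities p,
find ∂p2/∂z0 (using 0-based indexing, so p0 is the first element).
∂p2/∂z0 = -0.01134

p = softmax(z) = [0.1065, 0.787, 0.1065]
p2 = 0.1065, p0 = 0.1065

∂p2/∂z0 = -p2 × p0 = -0.1065 × 0.1065 = -0.01134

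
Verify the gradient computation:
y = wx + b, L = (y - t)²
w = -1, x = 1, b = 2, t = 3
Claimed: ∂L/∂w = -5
Incorrect

y = (-1)(1) + 2 = 1
∂L/∂y = 2(y - t) = 2(1 - 3) = -4
∂y/∂w = x = 1
∂L/∂w = -4 × 1 = -4

Claimed value: -5
Incorrect: The correct gradient is -4.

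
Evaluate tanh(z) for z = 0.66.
0.5784

tanh(0.66) = (e^(0.66) - e^(-0.66))/(e^(0.66) + e^(-0.66)) = 0.5784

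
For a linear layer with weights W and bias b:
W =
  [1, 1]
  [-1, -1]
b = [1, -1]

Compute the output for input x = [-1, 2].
y = [2, -2]

Wx = [1×-1 + 1×2, -1×-1 + -1×2]
   = [1, -1]
y = Wx + b = [1 + 1, -1 + -1] = [2, -2]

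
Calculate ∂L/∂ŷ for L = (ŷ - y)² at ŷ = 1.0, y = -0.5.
∂L/∂ŷ = 3.0

∂L/∂ŷ = 2(ŷ - y) = 2(1.0 - -0.5) = 2(1.5) = 3.0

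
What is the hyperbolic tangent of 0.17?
0.1684

tanh(0.17) = (e^(0.17) - e^(-0.17))/(e^(0.17) + e^(-0.17)) = 0.1684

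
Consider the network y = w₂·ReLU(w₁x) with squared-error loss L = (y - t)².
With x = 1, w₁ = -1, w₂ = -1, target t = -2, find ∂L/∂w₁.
∂L/∂w₁ = 0

Forward pass:
z = w₁x = -1×1 = -1
h = ReLU(-1) = 0
y = w₂h = -1×0 = 0

Backward pass:
∂L/∂y = 2(y - t) = 2(0 - -2) = 4
∂y/∂h = w₂ = -1
∂h/∂z = 0 (ReLU derivative)
∂z/∂w₁ = x = 1

∂L/∂w₁ = 4 × -1 × 0 × 1 = 0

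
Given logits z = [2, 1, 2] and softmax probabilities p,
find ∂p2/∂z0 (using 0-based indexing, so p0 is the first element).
∂p2/∂z0 = -0.1784

p = softmax(z) = [0.4223, 0.1554, 0.4223]
p2 = 0.4223, p0 = 0.4223

∂p2/∂z0 = -p2 × p0 = -0.4223 × 0.4223 = -0.1784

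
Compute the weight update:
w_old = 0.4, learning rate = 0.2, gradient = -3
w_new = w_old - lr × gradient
w_new = 1

w_new = w - η·∂L/∂w = 0.4 - 0.2×(-3) = 0.4 - (-0.6) = 1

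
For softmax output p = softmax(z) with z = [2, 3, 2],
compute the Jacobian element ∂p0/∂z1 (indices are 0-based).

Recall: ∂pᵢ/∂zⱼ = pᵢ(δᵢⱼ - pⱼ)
∂p0/∂z1 = -0.1221

p = softmax(z) = [0.2119, 0.5761, 0.2119]
p0 = 0.2119, p1 = 0.5761

∂p0/∂z1 = -p0 × p1 = -0.2119 × 0.5761 = -0.1221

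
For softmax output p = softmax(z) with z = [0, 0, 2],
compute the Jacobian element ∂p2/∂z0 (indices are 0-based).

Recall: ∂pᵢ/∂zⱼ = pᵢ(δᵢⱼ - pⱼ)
∂p2/∂z0 = -0.08382

p = softmax(z) = [0.1065, 0.1065, 0.787]
p2 = 0.787, p0 = 0.1065

∂p2/∂z0 = -p2 × p0 = -0.787 × 0.1065 = -0.08382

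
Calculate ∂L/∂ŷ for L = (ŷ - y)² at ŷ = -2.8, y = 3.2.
∂L/∂ŷ = -12.0

∂L/∂ŷ = 2(ŷ - y) = 2(-2.8 - 3.2) = 2(-6.0) = -12.0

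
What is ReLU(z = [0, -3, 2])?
h = [0, 0, 2]

ReLU applied element-wise: max(0,0)=0, max(0,-3)=0, max(0,2)=2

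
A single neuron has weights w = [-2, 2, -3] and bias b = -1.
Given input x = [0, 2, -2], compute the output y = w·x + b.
y = 9

y = (-2)(0) + (2)(2) + (-3)(-2) + -1 = 9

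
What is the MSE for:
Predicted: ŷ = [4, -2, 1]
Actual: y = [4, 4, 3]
MSE = 13.33

MSE = (1/3)((4-4)² + (-2-4)² + (1-3)²) = (1/3)(0 + 36 + 4) = 13.33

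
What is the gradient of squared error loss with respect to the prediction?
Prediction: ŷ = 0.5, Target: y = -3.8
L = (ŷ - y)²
∂L/∂ŷ = 8.6

∂L/∂ŷ = 2(ŷ - y) = 2(0.5 - -3.8) = 2(4.3) = 8.6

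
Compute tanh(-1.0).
-0.7616

tanh(-1.0) = (e^(-1.0) - e^(1.0))/(e^(-1.0) + e^(1.0)) = -0.7616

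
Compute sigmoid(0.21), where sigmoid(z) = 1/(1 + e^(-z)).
0.5523

sigmoid(0.21) = 1/(1 + e^(-0.21)) = 1/(1 + 0.8106) = 0.5523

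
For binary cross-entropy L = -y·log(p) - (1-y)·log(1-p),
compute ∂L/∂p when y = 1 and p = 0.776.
∂L/∂p = -1.289

∂L/∂p = -y/p + (1-y)/(1-p) = -1/0.776 + 0 = -1.289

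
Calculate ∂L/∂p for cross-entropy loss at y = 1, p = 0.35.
∂L/∂p = -2.857

∂L/∂p = -y/p + (1-y)/(1-p) = -1/0.35 + 0 = -2.857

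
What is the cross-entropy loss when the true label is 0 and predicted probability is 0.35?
L = 0.4308

L = -0·log(0.35) - 1·log(0.65) = -log(0.65) = 0.4308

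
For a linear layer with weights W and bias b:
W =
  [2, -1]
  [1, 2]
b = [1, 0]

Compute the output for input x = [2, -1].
y = [6, 0]

Wx = [2×2 + -1×-1, 1×2 + 2×-1]
   = [5, 0]
y = Wx + b = [5 + 1, 0 + 0] = [6, 0]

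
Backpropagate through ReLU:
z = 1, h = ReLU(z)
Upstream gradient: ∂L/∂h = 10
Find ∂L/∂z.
∂L/∂z = 10

h = ReLU(1) = 1
Since z > 0: ∂h/∂z = 1
∂L/∂z = ∂L/∂h · ∂h/∂z = 10 × 1 = 10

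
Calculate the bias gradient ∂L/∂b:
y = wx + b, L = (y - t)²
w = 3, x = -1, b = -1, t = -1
∂L/∂b = -6

y = wx + b = (3)(-1) + -1 = -4
∂L/∂y = 2(y - t) = 2(-4 - -1) = -6
∂y/∂b = 1
∂L/∂b = ∂L/∂y · ∂y/∂b = -6 × 1 = -6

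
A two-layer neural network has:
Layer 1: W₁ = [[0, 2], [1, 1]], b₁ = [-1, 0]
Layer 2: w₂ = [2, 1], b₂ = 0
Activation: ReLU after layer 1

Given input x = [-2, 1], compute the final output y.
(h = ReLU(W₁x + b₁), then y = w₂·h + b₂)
y = 2

Layer 1 pre-activation: z₁ = [1, -1]
After ReLU: h = [1, 0]
Layer 2 output: y = 2×1 + 1×0 + 0 = 2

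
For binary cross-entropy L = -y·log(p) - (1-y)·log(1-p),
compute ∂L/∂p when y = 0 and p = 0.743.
∂L/∂p = 3.891

∂L/∂p = -y/p + (1-y)/(1-p) = 0 + 1/0.257 = 3.891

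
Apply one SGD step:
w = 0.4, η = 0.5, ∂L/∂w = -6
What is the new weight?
w_new = 3.4

w_new = w - η·∂L/∂w = 0.4 - 0.5×(-6) = 0.4 - (-3) = 3.4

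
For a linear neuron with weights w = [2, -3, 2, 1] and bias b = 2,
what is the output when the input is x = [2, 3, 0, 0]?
y = -3

y = (2)(2) + (-3)(3) + (2)(0) + (1)(0) + 2 = -3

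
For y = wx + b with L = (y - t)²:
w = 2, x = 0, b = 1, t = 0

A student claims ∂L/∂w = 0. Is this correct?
Correct

y = (2)(0) + 1 = 1
∂L/∂y = 2(y - t) = 2(1 - 0) = 2
∂y/∂w = x = 0
∂L/∂w = 2 × 0 = 0

Claimed value: 0
Correct: The correct gradient is 0.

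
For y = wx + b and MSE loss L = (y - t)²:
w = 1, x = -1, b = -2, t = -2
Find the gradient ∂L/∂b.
∂L/∂b = -2

y = wx + b = (1)(-1) + -2 = -3
∂L/∂y = 2(y - t) = 2(-3 - -2) = -2
∂y/∂b = 1
∂L/∂b = ∂L/∂y · ∂y/∂b = -2 × 1 = -2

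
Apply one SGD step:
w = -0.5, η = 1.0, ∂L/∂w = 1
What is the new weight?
w_new = -1.5

w_new = w - η·∂L/∂w = -0.5 - 1.0×(1) = -0.5 - (1) = -1.5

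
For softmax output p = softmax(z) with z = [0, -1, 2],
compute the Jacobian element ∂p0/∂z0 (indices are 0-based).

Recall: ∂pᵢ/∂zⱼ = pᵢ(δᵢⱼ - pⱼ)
∂p0/∂z0 = 0.1012

p = softmax(z) = [0.1142, 0.04201, 0.8438]
p0 = 0.1142

∂p0/∂z0 = p0(1 - p0) = 0.1142 × (1 - 0.1142) = 0.1012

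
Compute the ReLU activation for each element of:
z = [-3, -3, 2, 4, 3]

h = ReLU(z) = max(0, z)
h = [0, 0, 2, 4, 3]

ReLU applied element-wise: max(0,-3)=0, max(0,-3)=0, max(0,2)=2, max(0,4)=4, max(0,3)=3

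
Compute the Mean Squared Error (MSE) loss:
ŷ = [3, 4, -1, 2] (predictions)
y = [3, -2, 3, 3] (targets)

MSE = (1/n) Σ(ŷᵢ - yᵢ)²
MSE = 13.25

MSE = (1/4)((3-3)² + (4--2)² + (-1-3)² + (2-3)²) = (1/4)(0 + 36 + 16 + 1) = 13.25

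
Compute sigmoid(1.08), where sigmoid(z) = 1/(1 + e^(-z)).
0.7465

sigmoid(1.08) = 1/(1 + e^(-1.08)) = 1/(1 + 0.3396) = 0.7465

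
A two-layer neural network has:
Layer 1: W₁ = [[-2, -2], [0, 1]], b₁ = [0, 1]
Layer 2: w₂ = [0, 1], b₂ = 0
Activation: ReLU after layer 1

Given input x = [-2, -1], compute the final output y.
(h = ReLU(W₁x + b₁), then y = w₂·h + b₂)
y = 0

Layer 1 pre-activation: z₁ = [6, 0]
After ReLU: h = [6, 0]
Layer 2 output: y = 0×6 + 1×0 + 0 = 0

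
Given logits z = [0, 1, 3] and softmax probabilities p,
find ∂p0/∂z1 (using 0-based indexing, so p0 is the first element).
∂p0/∂z1 = -0.004797

p = softmax(z) = [0.04201, 0.1142, 0.8438]
p0 = 0.04201, p1 = 0.1142

∂p0/∂z1 = -p0 × p1 = -0.04201 × 0.1142 = -0.004797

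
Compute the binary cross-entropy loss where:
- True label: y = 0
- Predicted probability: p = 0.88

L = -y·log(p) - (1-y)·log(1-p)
L = 2.12

L = -0·log(0.88) - 1·log(0.12) = -log(0.12) = 2.12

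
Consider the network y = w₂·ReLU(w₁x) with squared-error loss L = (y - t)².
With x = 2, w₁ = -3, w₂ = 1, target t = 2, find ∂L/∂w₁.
∂L/∂w₁ = 0

Forward pass:
z = w₁x = -3×2 = -6
h = ReLU(-6) = 0
y = w₂h = 1×0 = 0

Backward pass:
∂L/∂y = 2(y - t) = 2(0 - 2) = -4
∂y/∂h = w₂ = 1
∂h/∂z = 0 (ReLU derivative)
∂z/∂w₁ = x = 2

∂L/∂w₁ = -4 × 1 × 0 × 2 = 0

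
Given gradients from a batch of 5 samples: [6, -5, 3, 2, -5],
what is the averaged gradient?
Average gradient = 0.2

Average = (1/5)(6 + -5 + 3 + 2 + -5) = 1/5 = 0.2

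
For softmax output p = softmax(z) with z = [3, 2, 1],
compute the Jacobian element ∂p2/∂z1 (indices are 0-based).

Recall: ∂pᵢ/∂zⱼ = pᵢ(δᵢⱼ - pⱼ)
∂p2/∂z1 = -0.02203

p = softmax(z) = [0.6652, 0.2447, 0.09003]
p2 = 0.09003, p1 = 0.2447

∂p2/∂z1 = -p2 × p1 = -0.09003 × 0.2447 = -0.02203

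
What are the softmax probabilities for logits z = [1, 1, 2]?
p = [0.2119, 0.2119, 0.5761]

exp(z) = [2.718, 2.718, 7.389]
Sum = 12.83
p = [0.2119, 0.2119, 0.5761]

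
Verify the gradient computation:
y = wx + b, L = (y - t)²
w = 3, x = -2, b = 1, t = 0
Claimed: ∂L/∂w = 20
Correct

y = (3)(-2) + 1 = -5
∂L/∂y = 2(y - t) = 2(-5 - 0) = -10
∂y/∂w = x = -2
∂L/∂w = -10 × -2 = 20

Claimed value: 20
Correct: The correct gradient is 20.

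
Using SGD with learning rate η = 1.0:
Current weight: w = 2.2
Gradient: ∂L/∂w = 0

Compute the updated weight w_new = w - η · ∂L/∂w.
w_new = 2.2

w_new = w - η·∂L/∂w = 2.2 - 1.0×(0) = 2.2 - (0) = 2.2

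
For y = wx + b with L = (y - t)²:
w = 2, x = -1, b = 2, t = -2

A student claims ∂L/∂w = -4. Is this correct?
Correct

y = (2)(-1) + 2 = 0
∂L/∂y = 2(y - t) = 2(0 - -2) = 4
∂y/∂w = x = -1
∂L/∂w = 4 × -1 = -4

Claimed value: -4
Correct: The correct gradient is -4.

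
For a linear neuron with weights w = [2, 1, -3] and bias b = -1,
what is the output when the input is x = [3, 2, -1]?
y = 10

y = (2)(3) + (1)(2) + (-3)(-1) + -1 = 10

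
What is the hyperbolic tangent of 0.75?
0.6351

tanh(0.75) = (e^(0.75) - e^(-0.75))/(e^(0.75) + e^(-0.75)) = 0.6351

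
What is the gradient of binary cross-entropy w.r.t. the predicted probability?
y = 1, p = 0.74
∂L/∂p = -1.351

∂L/∂p = -y/p + (1-y)/(1-p) = -1/0.74 + 0 = -1.351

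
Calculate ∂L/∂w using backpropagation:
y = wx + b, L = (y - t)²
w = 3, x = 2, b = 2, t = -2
∂L/∂w = 40

y = wx + b = (3)(2) + 2 = 8
∂L/∂y = 2(y - t) = 2(8 - -2) = 20
∂y/∂w = x = 2
∂L/∂w = ∂L/∂y · ∂y/∂w = 20 × 2 = 40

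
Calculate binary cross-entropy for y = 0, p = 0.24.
L = 0.2744

L = -0·log(0.24) - 1·log(0.76) = -log(0.76) = 0.2744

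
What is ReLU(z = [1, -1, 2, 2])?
h = [1, 0, 2, 2]

ReLU applied element-wise: max(0,1)=1, max(0,-1)=0, max(0,2)=2, max(0,2)=2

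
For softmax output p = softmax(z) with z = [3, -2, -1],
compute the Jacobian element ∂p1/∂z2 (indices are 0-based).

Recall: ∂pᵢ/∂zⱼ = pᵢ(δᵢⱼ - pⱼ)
∂p1/∂z2 = -0.0001175

p = softmax(z) = [0.9756, 0.006573, 0.01787]
p1 = 0.006573, p2 = 0.01787

∂p1/∂z2 = -p1 × p2 = -0.006573 × 0.01787 = -0.0001175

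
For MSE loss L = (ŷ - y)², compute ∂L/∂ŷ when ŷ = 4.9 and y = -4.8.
∂L/∂ŷ = 19.4

∂L/∂ŷ = 2(ŷ - y) = 2(4.9 - -4.8) = 2(9.7) = 19.4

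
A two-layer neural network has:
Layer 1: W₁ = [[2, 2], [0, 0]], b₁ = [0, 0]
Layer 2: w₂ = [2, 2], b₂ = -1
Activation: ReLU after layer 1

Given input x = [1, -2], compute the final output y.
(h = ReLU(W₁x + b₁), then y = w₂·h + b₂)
y = -1

Layer 1 pre-activation: z₁ = [-2, 0]
After ReLU: h = [0, 0]
Layer 2 output: y = 2×0 + 2×0 + -1 = -1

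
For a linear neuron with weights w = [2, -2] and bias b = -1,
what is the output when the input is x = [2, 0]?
y = 3

y = (2)(2) + (-2)(0) + -1 = 3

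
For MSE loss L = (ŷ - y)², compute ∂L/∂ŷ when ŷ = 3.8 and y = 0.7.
∂L/∂ŷ = 6.2

∂L/∂ŷ = 2(ŷ - y) = 2(3.8 - 0.7) = 2(3.1) = 6.2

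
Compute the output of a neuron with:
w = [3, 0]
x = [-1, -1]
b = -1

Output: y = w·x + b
y = -4

y = (3)(-1) + (0)(-1) + -1 = -4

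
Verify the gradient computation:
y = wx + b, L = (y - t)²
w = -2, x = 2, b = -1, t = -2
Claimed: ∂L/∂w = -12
Correct

y = (-2)(2) + -1 = -5
∂L/∂y = 2(y - t) = 2(-5 - -2) = -6
∂y/∂w = x = 2
∂L/∂w = -6 × 2 = -12

Claimed value: -12
Correct: The correct gradient is -12.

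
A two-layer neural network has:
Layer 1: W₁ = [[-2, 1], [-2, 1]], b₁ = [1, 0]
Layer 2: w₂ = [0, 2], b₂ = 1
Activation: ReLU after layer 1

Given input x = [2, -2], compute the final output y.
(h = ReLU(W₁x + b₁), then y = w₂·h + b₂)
y = 1

Layer 1 pre-activation: z₁ = [-5, -6]
After ReLU: h = [0, 0]
Layer 2 output: y = 0×0 + 2×0 + 1 = 1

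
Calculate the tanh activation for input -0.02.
-0.02

tanh(-0.02) = (e^(-0.02) - e^(0.02))/(e^(-0.02) + e^(0.02)) = -0.02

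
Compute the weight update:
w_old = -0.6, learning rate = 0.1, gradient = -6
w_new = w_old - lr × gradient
w_new = 0

w_new = w - η·∂L/∂w = -0.6 - 0.1×(-6) = -0.6 - (-0.6) = 0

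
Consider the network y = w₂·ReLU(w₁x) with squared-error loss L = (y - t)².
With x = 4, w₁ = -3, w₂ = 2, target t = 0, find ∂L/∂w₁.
∂L/∂w₁ = 0

Forward pass:
z = w₁x = -3×4 = -12
h = ReLU(-12) = 0
y = w₂h = 2×0 = 0

Backward pass:
∂L/∂y = 2(y - t) = 2(0 - 0) = 0
∂y/∂h = w₂ = 2
∂h/∂z = 0 (ReLU derivative)
∂z/∂w₁ = x = 4

∂L/∂w₁ = 0 × 2 × 0 × 4 = 0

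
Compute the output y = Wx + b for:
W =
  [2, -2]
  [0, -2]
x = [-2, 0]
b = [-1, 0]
y = [-5, 0]

Wx = [2×-2 + -2×0, 0×-2 + -2×0]
   = [-4, 0]
y = Wx + b = [-4 + -1, 0 + 0] = [-5, 0]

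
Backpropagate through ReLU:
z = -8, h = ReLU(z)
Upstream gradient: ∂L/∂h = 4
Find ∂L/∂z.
∂L/∂z = 0

h = ReLU(-8) = 0
Since z < 0: ∂h/∂z = 0
∂L/∂z = ∂L/∂h · ∂h/∂z = 4 × 0 = 0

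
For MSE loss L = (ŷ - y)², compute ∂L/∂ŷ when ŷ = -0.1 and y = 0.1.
∂L/∂ŷ = -0.4

∂L/∂ŷ = 2(ŷ - y) = 2(-0.1 - 0.1) = 2(-0.2) = -0.4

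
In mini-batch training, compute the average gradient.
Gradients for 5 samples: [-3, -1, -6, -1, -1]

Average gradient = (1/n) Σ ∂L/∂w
Average gradient = -2.4

Average = (1/5)(-3 + -1 + -6 + -1 + -1) = -12/5 = -2.4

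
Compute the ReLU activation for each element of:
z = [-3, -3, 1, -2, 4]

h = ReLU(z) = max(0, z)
h = [0, 0, 1, 0, 4]

ReLU applied element-wise: max(0,-3)=0, max(0,-3)=0, max(0,1)=1, max(0,-2)=0, max(0,4)=4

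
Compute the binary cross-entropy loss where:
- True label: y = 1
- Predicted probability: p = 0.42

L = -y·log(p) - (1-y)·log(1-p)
L = 0.8675

L = -1·log(0.42) - 0·log(0.58) = -log(0.42) = 0.8675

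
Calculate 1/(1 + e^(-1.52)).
0.8205

sigmoid(1.52) = 1/(1 + e^(-1.52)) = 1/(1 + 0.2187) = 0.8205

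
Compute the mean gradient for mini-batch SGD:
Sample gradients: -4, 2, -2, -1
Average gradient = -1.25

Average = (1/4)(-4 + 2 + -2 + -1) = -5/4 = -1.25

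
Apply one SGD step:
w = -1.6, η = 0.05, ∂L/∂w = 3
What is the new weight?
w_new = -1.75

w_new = w - η·∂L/∂w = -1.6 - 0.05×(3) = -1.6 - (0.15) = -1.75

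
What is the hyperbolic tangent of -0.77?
-0.6469

tanh(-0.77) = (e^(-0.77) - e^(0.77))/(e^(-0.77) + e^(0.77)) = -0.6469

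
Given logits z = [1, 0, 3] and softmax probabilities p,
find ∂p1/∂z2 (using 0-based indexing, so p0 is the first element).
∂p1/∂z2 = -0.03545

p = softmax(z) = [0.1142, 0.04201, 0.8438]
p1 = 0.04201, p2 = 0.8438

∂p1/∂z2 = -p1 × p2 = -0.04201 × 0.8438 = -0.03545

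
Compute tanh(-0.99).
-0.7574

tanh(-0.99) = (e^(-0.99) - e^(0.99))/(e^(-0.99) + e^(0.99)) = -0.7574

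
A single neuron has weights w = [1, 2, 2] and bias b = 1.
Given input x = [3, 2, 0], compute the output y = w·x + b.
y = 8

y = (1)(3) + (2)(2) + (2)(0) + 1 = 8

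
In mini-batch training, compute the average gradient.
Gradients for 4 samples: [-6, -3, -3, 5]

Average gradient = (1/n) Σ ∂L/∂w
Average gradient = -1.75

Average = (1/4)(-6 + -3 + -3 + 5) = -7/4 = -1.75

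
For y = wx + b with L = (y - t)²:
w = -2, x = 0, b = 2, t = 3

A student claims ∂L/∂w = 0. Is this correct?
Correct

y = (-2)(0) + 2 = 2
∂L/∂y = 2(y - t) = 2(2 - 3) = -2
∂y/∂w = x = 0
∂L/∂w = -2 × 0 = 0

Claimed value: 0
Correct: The correct gradient is 0.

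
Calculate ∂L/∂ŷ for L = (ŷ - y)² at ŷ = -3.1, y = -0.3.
∂L/∂ŷ = -5.6

∂L/∂ŷ = 2(ŷ - y) = 2(-3.1 - -0.3) = 2(-2.8) = -5.6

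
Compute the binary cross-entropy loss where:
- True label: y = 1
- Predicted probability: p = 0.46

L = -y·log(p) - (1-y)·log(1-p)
L = 0.7765

L = -1·log(0.46) - 0·log(0.54) = -log(0.46) = 0.7765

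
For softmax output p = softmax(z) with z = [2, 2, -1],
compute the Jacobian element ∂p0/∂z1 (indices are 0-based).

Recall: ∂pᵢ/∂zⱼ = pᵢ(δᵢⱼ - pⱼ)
∂p0/∂z1 = -0.238

p = softmax(z) = [0.4879, 0.4879, 0.02429]
p0 = 0.4879, p1 = 0.4879

∂p0/∂z1 = -p0 × p1 = -0.4879 × 0.4879 = -0.238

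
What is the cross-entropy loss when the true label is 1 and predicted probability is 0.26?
L = 1.347

L = -1·log(0.26) - 0·log(0.74) = -log(0.26) = 1.347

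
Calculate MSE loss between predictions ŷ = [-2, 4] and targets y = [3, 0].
MSE = 20.5

MSE = (1/2)((-2-3)² + (4-0)²) = (1/2)(25 + 16) = 20.5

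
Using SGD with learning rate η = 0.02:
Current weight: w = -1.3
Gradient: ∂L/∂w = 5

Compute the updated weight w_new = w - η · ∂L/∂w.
w_new = -1.4

w_new = w - η·∂L/∂w = -1.3 - 0.02×(5) = -1.3 - (0.1) = -1.4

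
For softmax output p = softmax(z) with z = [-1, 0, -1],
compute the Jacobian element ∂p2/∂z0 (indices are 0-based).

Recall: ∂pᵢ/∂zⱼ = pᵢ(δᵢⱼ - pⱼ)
∂p2/∂z0 = -0.04492

p = softmax(z) = [0.2119, 0.5761, 0.2119]
p2 = 0.2119, p0 = 0.2119

∂p2/∂z0 = -p2 × p0 = -0.2119 × 0.2119 = -0.04492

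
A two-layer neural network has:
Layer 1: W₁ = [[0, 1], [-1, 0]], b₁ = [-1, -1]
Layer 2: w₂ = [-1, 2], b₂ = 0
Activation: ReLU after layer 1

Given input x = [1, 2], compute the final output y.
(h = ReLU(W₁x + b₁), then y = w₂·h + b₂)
y = -1

Layer 1 pre-activation: z₁ = [1, -2]
After ReLU: h = [1, 0]
Layer 2 output: y = -1×1 + 2×0 + 0 = -1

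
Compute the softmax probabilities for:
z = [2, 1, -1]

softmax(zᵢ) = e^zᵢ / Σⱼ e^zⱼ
p = [0.7054, 0.2595, 0.0351]

exp(z) = [7.389, 2.718, 0.3679]
Sum = 10.48
p = [0.7054, 0.2595, 0.0351]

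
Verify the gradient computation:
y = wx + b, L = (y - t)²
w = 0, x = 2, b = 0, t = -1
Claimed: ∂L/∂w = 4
Correct

y = (0)(2) + 0 = 0
∂L/∂y = 2(y - t) = 2(0 - -1) = 2
∂y/∂w = x = 2
∂L/∂w = 2 × 2 = 4

Claimed value: 4
Correct: The correct gradient is 4.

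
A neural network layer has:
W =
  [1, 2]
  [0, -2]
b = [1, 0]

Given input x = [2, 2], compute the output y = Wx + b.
y = [7, -4]

Wx = [1×2 + 2×2, 0×2 + -2×2]
   = [6, -4]
y = Wx + b = [6 + 1, -4 + 0] = [7, -4]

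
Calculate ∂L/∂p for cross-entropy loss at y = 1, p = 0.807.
∂L/∂p = -1.239

∂L/∂p = -y/p + (1-y)/(1-p) = -1/0.807 + 0 = -1.239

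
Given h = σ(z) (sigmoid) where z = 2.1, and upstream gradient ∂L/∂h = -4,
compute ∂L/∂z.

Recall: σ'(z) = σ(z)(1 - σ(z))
∂L/∂z = -0.3888

σ(2.1) = 0.8909
σ'(2.1) = σ(2.1)(1 - σ(2.1)) = 0.8909 × 0.1091 = 0.09719
∂L/∂z = ∂L/∂h · σ'(z) = -4 × 0.09719 = -0.3888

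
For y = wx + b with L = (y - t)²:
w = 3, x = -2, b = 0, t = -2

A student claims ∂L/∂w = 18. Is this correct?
Incorrect

y = (3)(-2) + 0 = -6
∂L/∂y = 2(y - t) = 2(-6 - -2) = -8
∂y/∂w = x = -2
∂L/∂w = -8 × -2 = 16

Claimed value: 18
Incorrect: The correct gradient is 16.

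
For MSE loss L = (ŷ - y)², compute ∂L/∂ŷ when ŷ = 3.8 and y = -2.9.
∂L/∂ŷ = 13.4

∂L/∂ŷ = 2(ŷ - y) = 2(3.8 - -2.9) = 2(6.7) = 13.4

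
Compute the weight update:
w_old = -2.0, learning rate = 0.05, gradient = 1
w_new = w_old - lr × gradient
w_new = -2.05

w_new = w - η·∂L/∂w = -2.0 - 0.05×(1) = -2.0 - (0.05) = -2.05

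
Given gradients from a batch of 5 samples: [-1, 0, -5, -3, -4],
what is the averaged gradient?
Average gradient = -2.6

Average = (1/5)(-1 + 0 + -5 + -3 + -4) = -13/5 = -2.6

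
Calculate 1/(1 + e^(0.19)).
0.4526

sigmoid(-0.19) = 1/(1 + e^(0.19)) = 1/(1 + 1.209) = 0.4526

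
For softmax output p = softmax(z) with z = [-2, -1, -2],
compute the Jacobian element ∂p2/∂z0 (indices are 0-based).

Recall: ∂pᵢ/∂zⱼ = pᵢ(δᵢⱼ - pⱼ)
∂p2/∂z0 = -0.04492

p = softmax(z) = [0.2119, 0.5761, 0.2119]
p2 = 0.2119, p0 = 0.2119

∂p2/∂z0 = -p2 × p0 = -0.2119 × 0.2119 = -0.04492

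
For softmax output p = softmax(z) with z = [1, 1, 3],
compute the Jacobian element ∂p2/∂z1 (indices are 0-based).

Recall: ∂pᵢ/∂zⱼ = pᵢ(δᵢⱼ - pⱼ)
∂p2/∂z1 = -0.08382

p = softmax(z) = [0.1065, 0.1065, 0.787]
p2 = 0.787, p1 = 0.1065

∂p2/∂z1 = -p2 × p1 = -0.787 × 0.1065 = -0.08382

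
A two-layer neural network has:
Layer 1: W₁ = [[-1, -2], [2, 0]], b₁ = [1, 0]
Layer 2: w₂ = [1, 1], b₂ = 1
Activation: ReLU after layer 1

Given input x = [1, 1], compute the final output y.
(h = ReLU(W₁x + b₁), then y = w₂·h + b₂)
y = 3

Layer 1 pre-activation: z₁ = [-2, 2]
After ReLU: h = [0, 2]
Layer 2 output: y = 1×0 + 1×2 + 1 = 3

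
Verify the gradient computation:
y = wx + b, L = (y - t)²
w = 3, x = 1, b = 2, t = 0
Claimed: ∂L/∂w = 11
Incorrect

y = (3)(1) + 2 = 5
∂L/∂y = 2(y - t) = 2(5 - 0) = 10
∂y/∂w = x = 1
∂L/∂w = 10 × 1 = 10

Claimed value: 11
Incorrect: The correct gradient is 10.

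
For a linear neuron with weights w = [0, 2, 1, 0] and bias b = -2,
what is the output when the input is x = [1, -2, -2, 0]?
y = -8

y = (0)(1) + (2)(-2) + (1)(-2) + (0)(0) + -2 = -8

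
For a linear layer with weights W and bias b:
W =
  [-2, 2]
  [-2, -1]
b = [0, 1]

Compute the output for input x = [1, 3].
y = [4, -4]

Wx = [-2×1 + 2×3, -2×1 + -1×3]
   = [4, -5]
y = Wx + b = [4 + 0, -5 + 1] = [4, -4]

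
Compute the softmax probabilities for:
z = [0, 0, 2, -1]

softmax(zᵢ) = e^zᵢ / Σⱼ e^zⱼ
p = [0.1025, 0.1025, 0.7573, 0.0377]

exp(z) = [1, 1, 7.389, 0.3679]
Sum = 9.757
p = [0.1025, 0.1025, 0.7573, 0.0377]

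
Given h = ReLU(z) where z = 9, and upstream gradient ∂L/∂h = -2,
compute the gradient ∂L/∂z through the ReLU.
∂L/∂z = -2

h = ReLU(9) = 9
Since z > 0: ∂h/∂z = 1
∂L/∂z = ∂L/∂h · ∂h/∂z = -2 × 1 = -2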